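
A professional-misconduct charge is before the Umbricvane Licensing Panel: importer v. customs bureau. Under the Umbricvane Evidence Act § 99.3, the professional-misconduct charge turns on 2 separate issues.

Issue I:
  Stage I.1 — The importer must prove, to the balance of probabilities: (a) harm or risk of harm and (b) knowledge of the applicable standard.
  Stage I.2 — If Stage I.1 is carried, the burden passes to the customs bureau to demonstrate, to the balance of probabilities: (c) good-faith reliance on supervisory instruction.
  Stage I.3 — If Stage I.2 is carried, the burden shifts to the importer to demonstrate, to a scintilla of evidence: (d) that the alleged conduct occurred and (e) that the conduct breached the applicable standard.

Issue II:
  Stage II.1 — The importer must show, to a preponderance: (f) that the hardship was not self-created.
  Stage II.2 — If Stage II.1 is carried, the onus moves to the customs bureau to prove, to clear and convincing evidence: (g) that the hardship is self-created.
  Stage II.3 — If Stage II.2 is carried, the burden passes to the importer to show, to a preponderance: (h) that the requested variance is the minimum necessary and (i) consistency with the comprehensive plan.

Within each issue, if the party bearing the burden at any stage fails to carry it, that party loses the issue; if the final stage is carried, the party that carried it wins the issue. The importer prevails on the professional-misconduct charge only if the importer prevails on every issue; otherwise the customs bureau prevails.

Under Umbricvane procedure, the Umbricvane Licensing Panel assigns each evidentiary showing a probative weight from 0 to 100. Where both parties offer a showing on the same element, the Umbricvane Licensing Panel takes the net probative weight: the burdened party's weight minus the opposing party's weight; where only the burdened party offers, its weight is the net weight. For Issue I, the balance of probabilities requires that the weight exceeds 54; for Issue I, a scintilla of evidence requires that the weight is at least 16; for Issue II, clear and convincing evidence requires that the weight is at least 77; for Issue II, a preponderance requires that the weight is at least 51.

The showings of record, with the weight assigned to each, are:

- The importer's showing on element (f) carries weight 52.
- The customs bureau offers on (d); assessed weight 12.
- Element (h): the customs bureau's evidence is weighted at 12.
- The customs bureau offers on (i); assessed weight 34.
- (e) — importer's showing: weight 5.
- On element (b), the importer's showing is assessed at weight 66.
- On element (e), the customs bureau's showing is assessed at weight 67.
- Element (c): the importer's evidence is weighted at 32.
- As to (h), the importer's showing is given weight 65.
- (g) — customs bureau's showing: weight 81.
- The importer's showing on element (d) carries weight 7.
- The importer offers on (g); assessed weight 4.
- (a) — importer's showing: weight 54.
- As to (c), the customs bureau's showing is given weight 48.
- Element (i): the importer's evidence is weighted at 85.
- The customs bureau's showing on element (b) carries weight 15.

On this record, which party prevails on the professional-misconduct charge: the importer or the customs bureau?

— Issue I —
Stage I.1 (importer, the balance of probabilities, weight exceeds 54): (a) 54 ≤ 54 — fails; (b) net 66−15=51 ≤ 54 — fails.
  Stage I.1 not carried; the importer fails its burden.
So the customs bureau prevails on this issue.
— Issue II —
At Stage II.1 the importer must meet a preponderance (weight is at least 51): on (f) the weight is 52, ≥ 51, so (f) meets the standard.
  The importer carries Stage II.1; the customs bureau now bears the burden.
At Stage II.2 the customs bureau must meet clear and convincing evidence (weight is at least 77): on (g) the weight is 81 less the opposing 4 gives net 77, ≥ 77, so (g) meets the standard.
  All elements met. The burden passes to the importer.
At Stage II.3 the importer must meet a preponderance (weight is at least 51): on (h) the weight is 65 less the opposing 12 gives net 53, which does reach 51, so (h) meets the standard; on (i) the weight is 85 less the opposing 34 gives net 51, which does reach 51, so (i) meets the standard.
  All elements met at the final stage.
All stages carried — the importer prevails on this issue.
Per-issue: Issue I → customs bureau; Issue II → importer. The importer must prevail on every issue; overall, the customs bureau prevails.

customs bureau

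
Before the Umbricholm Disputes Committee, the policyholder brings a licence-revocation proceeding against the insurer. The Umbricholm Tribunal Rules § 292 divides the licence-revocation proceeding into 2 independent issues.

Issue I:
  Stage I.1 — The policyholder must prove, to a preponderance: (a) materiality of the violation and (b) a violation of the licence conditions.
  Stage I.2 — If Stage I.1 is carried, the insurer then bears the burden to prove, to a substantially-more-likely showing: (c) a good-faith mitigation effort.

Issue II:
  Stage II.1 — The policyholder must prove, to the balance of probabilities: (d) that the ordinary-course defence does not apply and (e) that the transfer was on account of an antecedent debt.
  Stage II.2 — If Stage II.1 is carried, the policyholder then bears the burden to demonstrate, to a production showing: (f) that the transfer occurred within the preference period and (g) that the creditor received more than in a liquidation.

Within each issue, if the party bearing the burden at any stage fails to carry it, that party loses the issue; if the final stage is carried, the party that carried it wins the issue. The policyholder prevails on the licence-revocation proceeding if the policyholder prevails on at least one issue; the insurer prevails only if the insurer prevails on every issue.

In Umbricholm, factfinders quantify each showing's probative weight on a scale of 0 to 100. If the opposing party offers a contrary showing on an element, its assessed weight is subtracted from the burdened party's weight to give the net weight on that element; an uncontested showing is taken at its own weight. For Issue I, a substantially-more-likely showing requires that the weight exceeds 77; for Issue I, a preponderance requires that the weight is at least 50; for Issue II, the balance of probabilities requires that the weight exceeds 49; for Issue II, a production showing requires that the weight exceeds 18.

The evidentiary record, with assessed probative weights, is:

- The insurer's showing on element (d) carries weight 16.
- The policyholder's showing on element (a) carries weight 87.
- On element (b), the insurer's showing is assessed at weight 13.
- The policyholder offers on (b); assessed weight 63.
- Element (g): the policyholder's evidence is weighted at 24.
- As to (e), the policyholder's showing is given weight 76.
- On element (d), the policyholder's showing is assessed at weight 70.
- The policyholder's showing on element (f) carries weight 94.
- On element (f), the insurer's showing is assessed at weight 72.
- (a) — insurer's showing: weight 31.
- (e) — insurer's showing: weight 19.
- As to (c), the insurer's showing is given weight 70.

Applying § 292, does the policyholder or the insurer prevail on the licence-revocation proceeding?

— Issue I —
At Stage I.1 the policyholder must meet a preponderance (weight is at least 50): on (a) the weight is 87 less the opposing 31 gives net 56, ≥ 50, so (a) meets the standard; on (b) the weight is 63 less the opposing 13 gives net 50, which does reach 50, so (b) meets the standard.
  All elements met. The burden passes to the insurer.
At Stage I.2 the insurer must meet a substantially-more-likely showing (weight exceeds 77): on (c) the weight is 70, ≤ 77, so (c) does not meet the standard.
  The insurer does not carry Stage I.2.
The policyholder prevails on this issue.
— Issue II —
At Stage II.1 the policyholder must meet the balance of probabilities (weight exceeds 49): on (d) the weight is 70 less the opposing 16 gives net 54, which does exceed 49, so (d) meets the standard; on (e) the weight is 76 less the opposing 19 gives net 57, > 49, so (e) meets the standard.
  Stage II.1 carried; the burden remains with the policyholder.
At Stage II.2 the policyholder must meet a production showing (weight exceeds 18): on (f) the weight is 94 less the opposing 72 gives net 22, which does exceed 18, so (f) meets the standard; on (g) the weight is 24, > 18, so (g) meets the standard.
  The policyholder carries the last stage.
All stages carried — the policyholder prevails on this issue.
Per-issue: Issue I → policyholder; Issue II → policyholder. The policyholder must prevail on at least one issue; overall, the policyholder prevails.

policyholder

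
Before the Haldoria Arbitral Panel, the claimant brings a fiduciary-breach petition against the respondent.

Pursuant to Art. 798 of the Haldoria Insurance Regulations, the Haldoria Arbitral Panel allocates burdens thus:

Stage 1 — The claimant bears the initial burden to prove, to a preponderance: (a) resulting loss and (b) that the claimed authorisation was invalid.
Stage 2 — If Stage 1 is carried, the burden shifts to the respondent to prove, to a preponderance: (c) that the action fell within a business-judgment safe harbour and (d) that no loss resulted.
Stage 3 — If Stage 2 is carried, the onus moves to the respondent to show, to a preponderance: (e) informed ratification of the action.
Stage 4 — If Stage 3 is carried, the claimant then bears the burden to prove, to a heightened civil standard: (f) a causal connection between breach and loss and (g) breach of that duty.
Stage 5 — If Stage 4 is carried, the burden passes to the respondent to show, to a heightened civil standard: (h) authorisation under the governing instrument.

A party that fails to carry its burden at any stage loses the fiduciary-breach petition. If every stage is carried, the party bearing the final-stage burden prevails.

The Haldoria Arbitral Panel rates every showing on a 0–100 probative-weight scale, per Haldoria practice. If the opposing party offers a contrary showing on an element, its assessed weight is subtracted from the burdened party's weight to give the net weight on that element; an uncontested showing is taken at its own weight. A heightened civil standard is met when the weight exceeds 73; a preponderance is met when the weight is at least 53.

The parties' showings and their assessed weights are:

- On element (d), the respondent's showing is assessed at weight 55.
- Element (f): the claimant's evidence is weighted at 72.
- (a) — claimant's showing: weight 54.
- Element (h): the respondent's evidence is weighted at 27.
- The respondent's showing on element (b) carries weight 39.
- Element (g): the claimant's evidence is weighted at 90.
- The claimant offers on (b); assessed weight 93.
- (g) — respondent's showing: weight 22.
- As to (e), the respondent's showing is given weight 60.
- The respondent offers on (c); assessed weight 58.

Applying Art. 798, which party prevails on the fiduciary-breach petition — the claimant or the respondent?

Stage 1 (claimant, a preponderance, weight is at least 53): (a) 54 ≥ 53 — meets; (b) net 93−39=54 ≥ 53 — meets.
  Stage 1 carried; the burden shifts to the respondent.
Stage 2 (respondent, a preponderance, weight is at least 53): (c) 58 ≥ 53 — meets; (d) 55 ≥ 53 — meets.
  Stage 2 carried; the burden remains with the respondent.
Stage 3 (respondent, a preponderance, weight is at least 53): (e) 60 ≥ 53 — meets.
  Stage 3 is satisfied; the onus moves to the claimant.
Stage 4 (claimant, a heightened civil standard, weight exceeds 73): (f) 72 ≤ 73 — fails; (g) net 90−22=68 ≤ 73 — fails.
  Stage 4 not carried; the claimant fails its burden.
So the respondent prevails.

respondent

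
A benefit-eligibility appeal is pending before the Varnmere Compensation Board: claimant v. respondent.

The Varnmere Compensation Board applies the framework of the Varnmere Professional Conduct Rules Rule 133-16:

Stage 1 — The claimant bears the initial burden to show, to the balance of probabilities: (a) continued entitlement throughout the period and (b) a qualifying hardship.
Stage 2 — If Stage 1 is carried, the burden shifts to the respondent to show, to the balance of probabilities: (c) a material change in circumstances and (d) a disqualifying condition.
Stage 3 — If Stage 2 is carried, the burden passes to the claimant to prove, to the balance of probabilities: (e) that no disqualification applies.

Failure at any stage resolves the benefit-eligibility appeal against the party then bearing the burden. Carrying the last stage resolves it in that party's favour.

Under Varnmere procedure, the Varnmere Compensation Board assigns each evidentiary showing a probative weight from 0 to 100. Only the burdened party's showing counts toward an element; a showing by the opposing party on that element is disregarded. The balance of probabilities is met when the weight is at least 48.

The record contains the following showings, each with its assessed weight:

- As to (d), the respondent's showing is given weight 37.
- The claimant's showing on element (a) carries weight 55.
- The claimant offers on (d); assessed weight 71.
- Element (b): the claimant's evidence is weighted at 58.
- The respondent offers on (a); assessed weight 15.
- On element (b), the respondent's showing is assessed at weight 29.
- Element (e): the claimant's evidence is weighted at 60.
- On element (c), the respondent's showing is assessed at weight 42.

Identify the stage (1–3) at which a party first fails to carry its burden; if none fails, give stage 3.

Stage 1 — burden on claimant; standard: the balance of probabilities (weight is at least 48).
    (a): 55 (respondent's 15 disregarded) ≥ 48 [met]
    (b): 58 (respondent's 29 disregarded) ≥ 48 [met]
  The claimant carries Stage 1; the respondent now bears the burden.
Stage 2 — burden on respondent; standard: the balance of probabilities (weight is at least 48).
    (c): 42 < 48 [not met]
    (d): 37 (claimant's 71 disregarded) < 48 [not met]
  The respondent does not carry Stage 2.
The claimant prevails.

stage 2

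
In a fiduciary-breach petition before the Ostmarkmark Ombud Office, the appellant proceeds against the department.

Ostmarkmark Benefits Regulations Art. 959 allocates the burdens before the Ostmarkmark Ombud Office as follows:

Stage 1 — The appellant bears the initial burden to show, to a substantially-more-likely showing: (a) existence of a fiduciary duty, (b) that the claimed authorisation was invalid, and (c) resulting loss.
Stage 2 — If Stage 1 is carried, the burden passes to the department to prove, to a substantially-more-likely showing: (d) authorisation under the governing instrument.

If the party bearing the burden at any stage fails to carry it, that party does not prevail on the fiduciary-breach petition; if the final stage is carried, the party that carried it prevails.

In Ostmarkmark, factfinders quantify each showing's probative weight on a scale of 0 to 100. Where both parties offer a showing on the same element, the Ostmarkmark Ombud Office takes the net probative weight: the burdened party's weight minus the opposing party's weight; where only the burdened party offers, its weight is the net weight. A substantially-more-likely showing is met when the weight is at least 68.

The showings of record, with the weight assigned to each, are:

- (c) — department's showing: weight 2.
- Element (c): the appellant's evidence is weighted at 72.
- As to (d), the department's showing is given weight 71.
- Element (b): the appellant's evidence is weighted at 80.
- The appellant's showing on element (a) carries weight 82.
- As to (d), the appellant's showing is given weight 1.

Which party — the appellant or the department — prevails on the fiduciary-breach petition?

department

At Stage 1 the appellant must meet a substantially-more-likely showing (weight is at least 68): on (a) the weight is 82, ≥ 68, so (a) meets the standard; on (b) the weight is 80, ≥ 68, so (b) meets the standard; on (c) the weight is 72 less the opposing 2 gives net 70, which does reach 68, so (c) meets the standard.
  The appellant carries Stage 1; the department now bears the burden.
At Stage 2 the department must meet a substantially-more-likely showing (weight is at least 68): on (d) the weight is 71 less the opposing 1 gives net 70, which does reach 68, so (d) meets the standard.
  All elements met at the final stage.
With every stage satisfied, the department prevails.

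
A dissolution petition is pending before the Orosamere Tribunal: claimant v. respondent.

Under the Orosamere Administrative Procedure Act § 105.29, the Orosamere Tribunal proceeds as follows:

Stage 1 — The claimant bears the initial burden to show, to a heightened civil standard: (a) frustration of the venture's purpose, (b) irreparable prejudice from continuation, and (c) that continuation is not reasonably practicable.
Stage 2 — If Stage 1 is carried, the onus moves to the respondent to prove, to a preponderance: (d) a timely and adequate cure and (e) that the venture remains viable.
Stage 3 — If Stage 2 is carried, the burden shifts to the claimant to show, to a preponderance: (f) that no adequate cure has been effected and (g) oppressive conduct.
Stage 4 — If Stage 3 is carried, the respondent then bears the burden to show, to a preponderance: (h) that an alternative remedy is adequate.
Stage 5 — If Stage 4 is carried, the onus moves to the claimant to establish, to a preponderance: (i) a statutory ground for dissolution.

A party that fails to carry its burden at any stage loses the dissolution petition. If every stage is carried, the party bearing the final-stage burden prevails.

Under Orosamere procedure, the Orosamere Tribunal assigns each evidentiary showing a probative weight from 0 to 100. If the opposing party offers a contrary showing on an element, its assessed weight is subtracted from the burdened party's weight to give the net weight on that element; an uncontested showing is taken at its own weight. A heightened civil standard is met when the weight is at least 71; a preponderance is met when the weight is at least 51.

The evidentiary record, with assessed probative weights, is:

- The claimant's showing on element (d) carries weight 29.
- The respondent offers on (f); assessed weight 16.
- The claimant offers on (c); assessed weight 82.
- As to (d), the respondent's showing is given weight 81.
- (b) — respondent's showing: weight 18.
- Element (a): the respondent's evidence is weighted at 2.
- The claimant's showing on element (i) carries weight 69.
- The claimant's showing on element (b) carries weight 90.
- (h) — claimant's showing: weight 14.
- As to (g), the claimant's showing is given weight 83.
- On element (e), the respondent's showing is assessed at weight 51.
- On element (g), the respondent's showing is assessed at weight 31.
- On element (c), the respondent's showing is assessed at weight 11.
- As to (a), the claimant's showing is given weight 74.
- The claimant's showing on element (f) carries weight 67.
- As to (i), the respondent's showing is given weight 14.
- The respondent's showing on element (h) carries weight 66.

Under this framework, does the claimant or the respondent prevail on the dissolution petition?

Stage 1 (claimant, a heightened civil standard, weight is at least 71): (a) net 74−2=72 ≥ 71 — meets; (b) net 90−18=72 ≥ 71 — meets; (c) net 82−11=71 ≥ 71 — meets.
  All elements met. The burden passes to the respondent.
Stage 2 (respondent, a preponderance, weight is at least 51): (d) net 81−29=52 ≥ 51 — meets; (e) 51 ≥ 51 — meets.
  All elements met. The burden passes to the claimant.
Stage 3 (claimant, a preponderance, weight is at least 51): (f) net 67−16=51 ≥ 51 — meets; (g) net 83−31=52 ≥ 51 — meets.
  Stage 3 carried; the burden shifts to the respondent.
Stage 4 (respondent, a preponderance, weight is at least 51): (h) net 66−14=52 ≥ 51 — meets.
  Stage 4 is satisfied; the onus moves to the claimant.
Stage 5 (claimant, a preponderance, weight is at least 51): (i) net 69−14=55 ≥ 51 — meets.
  All elements met at the final stage.
All stages carried — the claimant prevails.

claimant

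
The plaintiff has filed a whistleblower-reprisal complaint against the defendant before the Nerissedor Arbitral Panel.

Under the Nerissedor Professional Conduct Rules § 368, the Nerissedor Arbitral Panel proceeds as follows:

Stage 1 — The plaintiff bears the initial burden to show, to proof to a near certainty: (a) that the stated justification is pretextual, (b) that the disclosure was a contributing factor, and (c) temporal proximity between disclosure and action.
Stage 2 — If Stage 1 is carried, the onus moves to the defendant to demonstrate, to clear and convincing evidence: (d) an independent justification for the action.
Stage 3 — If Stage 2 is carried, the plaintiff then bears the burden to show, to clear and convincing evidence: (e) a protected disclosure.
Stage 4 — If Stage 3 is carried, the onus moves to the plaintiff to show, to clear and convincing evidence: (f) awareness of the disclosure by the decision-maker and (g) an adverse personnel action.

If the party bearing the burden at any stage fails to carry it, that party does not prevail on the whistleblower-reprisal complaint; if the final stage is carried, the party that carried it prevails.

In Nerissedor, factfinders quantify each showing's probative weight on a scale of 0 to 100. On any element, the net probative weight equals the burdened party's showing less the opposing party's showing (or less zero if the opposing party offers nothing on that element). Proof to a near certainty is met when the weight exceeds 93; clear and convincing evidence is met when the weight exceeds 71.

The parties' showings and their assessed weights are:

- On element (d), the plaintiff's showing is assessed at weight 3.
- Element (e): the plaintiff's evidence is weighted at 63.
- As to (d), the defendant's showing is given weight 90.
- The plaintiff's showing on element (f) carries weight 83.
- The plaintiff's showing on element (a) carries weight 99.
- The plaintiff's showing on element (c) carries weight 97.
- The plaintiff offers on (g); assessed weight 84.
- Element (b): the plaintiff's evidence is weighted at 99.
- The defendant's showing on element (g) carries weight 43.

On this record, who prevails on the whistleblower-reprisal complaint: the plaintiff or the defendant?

Stage 1 — burden on plaintiff; standard: proof to a near certainty (weight exceeds 93).
    (a): 99 > 93 [met]
    (b): 99 > 93 [met]
    (c): 97 > 93 [met]
  Stage 1 carried; the burden shifts to the defendant.
Stage 2 — burden on defendant; standard: clear and convincing evidence (weight exceeds 71).
    (d): 90 − 3 = 87 > 71 [met]
  The defendant carries Stage 2; the plaintiff now bears the burden.
Stage 3 — burden on plaintiff; standard: clear and convincing evidence (weight exceeds 71).
    (e): 63 ≤ 71 [not met]
  The plaintiff does not carry Stage 3.
The analysis ends at Stage 3; the defendant prevails.

defendant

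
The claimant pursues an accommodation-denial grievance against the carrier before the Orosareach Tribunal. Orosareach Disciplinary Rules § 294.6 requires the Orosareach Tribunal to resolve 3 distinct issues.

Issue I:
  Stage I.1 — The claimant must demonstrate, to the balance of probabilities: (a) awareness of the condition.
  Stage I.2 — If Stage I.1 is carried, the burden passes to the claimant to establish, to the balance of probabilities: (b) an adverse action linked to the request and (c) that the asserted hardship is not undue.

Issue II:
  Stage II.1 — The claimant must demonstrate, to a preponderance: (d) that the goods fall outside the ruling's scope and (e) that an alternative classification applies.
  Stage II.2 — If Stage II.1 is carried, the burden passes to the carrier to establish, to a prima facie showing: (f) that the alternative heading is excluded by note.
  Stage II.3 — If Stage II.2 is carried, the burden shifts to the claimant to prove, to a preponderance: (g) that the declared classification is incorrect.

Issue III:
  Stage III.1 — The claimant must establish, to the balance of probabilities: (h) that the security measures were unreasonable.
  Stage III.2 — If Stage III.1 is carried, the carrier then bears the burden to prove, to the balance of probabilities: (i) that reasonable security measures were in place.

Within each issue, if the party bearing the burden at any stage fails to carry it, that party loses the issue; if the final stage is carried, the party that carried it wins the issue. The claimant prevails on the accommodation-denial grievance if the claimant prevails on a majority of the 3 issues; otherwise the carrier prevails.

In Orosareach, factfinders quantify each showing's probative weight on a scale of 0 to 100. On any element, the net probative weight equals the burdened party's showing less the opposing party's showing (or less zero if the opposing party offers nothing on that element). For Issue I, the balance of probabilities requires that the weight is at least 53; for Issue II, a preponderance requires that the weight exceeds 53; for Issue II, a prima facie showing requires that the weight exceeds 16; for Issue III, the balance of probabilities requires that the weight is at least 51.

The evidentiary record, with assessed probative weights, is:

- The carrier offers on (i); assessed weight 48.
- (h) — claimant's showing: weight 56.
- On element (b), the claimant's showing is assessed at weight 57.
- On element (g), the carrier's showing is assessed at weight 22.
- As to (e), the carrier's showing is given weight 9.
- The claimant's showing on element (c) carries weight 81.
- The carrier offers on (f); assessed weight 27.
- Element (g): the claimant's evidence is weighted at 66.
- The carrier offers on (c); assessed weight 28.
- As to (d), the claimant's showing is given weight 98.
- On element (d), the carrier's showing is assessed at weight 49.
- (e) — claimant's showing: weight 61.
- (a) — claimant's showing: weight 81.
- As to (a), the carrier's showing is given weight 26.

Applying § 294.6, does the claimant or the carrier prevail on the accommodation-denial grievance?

— Issue I —
Stage I.1 — burden on claimant; standard: the balance of probabilities (weight is at least 53).
    (a): 81 − 26 = 55 ≥ 53 [met]
  Stage I.1 carried; the burden remains with the claimant.
Stage I.2 — burden on claimant; standard: the balance of probabilities (weight is at least 53).
    (b): 57 ≥ 53 [met]
    (c): 81 − 28 = 53 ≥ 53 [met]
  Stage I.2 carried; the final stage is satisfied.
Every stage carried; the claimant prevails on this issue.
— Issue II —
Stage II.1 (claimant, a preponderance, weight exceeds 53): (d) net 98−49=49 ≤ 53 — fails; (e) net 61−9=52 ≤ 53 — fails.
  Not every element is met, so the claimant fails to carry Stage II.1.
The carrier prevails on this issue.
— Issue III —
Stage III.1 (claimant, the balance of probabilities, weight is at least 51): (h) 56 ≥ 51 — meets.
  Stage III.1 carried; the burden shifts to the carrier.
Stage III.2 (carrier, the balance of probabilities, weight is at least 51): (i) 48 < 51 — fails.
  Not every element is met, so the carrier fails to carry Stage III.2.
The analysis ends at Stage III.2; the claimant prevails on this issue.
Per-issue: Issue I → claimant; Issue II → carrier; Issue III → claimant. The claimant must prevail on a majority of issues; overall, the claimant prevails.

claimant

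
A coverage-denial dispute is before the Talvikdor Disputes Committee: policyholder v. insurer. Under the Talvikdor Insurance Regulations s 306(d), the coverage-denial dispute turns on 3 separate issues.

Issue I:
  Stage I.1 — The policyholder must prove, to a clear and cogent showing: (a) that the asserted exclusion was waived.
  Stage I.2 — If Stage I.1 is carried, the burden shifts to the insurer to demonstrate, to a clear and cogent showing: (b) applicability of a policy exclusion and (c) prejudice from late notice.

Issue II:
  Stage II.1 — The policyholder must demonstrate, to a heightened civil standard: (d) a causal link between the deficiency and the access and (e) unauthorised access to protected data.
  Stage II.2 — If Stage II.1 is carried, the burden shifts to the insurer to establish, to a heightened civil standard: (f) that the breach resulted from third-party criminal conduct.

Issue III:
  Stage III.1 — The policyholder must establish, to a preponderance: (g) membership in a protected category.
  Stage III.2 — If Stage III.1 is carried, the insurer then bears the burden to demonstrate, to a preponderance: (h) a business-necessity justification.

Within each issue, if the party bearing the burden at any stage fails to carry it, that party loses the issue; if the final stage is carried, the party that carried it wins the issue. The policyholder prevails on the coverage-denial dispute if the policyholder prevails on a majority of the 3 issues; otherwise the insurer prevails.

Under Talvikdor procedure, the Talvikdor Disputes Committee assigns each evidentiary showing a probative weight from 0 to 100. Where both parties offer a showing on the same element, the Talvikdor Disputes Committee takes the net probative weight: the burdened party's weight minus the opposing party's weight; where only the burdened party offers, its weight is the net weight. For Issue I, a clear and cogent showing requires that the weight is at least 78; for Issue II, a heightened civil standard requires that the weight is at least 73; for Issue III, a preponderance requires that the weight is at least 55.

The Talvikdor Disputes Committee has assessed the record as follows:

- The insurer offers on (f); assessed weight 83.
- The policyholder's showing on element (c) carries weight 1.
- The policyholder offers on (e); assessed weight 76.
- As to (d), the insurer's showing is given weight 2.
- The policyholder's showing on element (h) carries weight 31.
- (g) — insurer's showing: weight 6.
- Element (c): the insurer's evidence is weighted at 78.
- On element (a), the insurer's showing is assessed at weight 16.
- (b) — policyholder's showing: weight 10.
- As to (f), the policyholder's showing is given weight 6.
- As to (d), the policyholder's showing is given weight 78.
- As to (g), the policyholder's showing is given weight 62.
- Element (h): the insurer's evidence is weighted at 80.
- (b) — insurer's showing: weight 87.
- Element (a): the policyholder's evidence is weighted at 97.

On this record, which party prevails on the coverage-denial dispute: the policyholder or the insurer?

policyholder

— Issue I —
At Stage I.1 the policyholder must meet a clear and cogent showing (weight is at least 78): on (a) the weight is 97 less the opposing 16 gives net 81, which does reach 78, so (a) meets the standard.
  Stage I.1 carried; the burden shifts to the insurer.
At Stage I.2 the insurer must meet a clear and cogent showing (weight is at least 78): on (b) the weight is 87 less the opposing 10 gives net 77, < 78, so (b) does not meet the standard; on (c) the weight is 78 less the opposing 1 gives net 77, which does not reach 78, so (c) does not meet the standard.
  Stage I.2 not carried; the insurer fails its burden.
The analysis ends at Stage I.2; the policyholder prevails on this issue.
— Issue II —
Stage II.1 (policyholder, a heightened civil standard, weight is at least 73): (d) net 78−2=76 ≥ 73 — meets; (e) 76 ≥ 73 — meets.
  All elements met. The burden passes to the insurer.
Stage II.2 (insurer, a heightened civil standard, weight is at least 73): (f) net 83−6=77 ≥ 73 — meets.
  Stage II.2 carried; the final stage is satisfied.
All stages carried — the insurer prevails on this issue.
— Issue III —
Stage III.1 (policyholder, a preponderance, weight is at least 55): (g) net 62−6=56 ≥ 55 — meets.
  All elements met. The burden passes to the insurer.
Stage III.2 (insurer, a preponderance, weight is at least 55): (h) net 80−31=49 < 55 — fails.
  Not every element is met, so the insurer fails to carry Stage III.2.
So the policyholder prevails on this issue.
Per-issue: Issue I → policyholder; Issue II → insurer; Issue III → policyholder. The policyholder must prevail on a majority of issues; overall, the policyholder prevails.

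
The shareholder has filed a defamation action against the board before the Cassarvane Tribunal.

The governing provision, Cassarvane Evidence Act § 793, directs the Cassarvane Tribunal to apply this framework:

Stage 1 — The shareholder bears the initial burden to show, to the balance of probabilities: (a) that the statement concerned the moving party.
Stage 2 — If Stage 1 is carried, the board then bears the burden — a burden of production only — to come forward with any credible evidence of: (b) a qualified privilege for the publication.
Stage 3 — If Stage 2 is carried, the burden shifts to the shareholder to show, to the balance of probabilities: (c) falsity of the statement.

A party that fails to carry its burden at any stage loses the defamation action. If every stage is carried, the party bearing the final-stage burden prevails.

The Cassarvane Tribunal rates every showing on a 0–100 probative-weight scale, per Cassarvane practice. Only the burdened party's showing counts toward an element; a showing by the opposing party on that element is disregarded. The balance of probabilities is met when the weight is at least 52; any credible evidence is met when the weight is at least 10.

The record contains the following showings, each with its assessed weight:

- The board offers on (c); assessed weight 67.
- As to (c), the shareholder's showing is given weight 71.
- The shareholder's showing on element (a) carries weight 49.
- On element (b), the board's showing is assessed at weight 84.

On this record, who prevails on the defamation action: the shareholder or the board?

Stage 1 (shareholder, the balance of probabilities, weight is at least 52): (a) 49 < 52 — fails.
  The shareholder does not carry Stage 1.
The board prevails.

board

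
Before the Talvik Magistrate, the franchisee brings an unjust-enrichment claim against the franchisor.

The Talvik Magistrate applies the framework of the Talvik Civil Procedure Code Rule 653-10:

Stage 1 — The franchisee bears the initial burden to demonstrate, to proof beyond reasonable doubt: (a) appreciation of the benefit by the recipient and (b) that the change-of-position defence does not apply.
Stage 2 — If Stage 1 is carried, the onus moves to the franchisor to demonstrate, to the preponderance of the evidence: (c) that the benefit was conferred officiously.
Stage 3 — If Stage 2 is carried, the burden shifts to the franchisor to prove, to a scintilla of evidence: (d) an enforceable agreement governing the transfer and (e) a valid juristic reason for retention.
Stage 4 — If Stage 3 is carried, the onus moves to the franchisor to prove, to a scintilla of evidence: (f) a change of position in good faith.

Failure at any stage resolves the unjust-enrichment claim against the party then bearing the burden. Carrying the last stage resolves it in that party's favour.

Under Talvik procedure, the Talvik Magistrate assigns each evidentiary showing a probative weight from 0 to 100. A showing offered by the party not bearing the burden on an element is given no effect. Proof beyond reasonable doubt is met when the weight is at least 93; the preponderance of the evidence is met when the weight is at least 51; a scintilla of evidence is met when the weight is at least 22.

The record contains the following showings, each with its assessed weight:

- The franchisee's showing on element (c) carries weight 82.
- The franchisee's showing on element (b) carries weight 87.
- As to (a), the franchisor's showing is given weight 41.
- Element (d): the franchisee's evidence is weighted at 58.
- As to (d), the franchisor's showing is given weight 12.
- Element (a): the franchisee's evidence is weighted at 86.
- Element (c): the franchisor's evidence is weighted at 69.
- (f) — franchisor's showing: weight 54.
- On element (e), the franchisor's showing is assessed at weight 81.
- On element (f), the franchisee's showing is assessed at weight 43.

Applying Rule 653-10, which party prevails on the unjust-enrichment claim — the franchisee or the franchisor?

franchisor

At Stage 1 the franchisee must meet proof beyond reasonable doubt (weight is at least 93): on (a) the weight is 86 (the franchisor's 41 is given no effect), < 93, so (a) does not meet the standard; on (b) the weight is 87, < 93, so (b) does not meet the standard.
  Not every element is met, so the franchisee fails to carry Stage 1.
The analysis ends at Stage 1; the franchisor prevails.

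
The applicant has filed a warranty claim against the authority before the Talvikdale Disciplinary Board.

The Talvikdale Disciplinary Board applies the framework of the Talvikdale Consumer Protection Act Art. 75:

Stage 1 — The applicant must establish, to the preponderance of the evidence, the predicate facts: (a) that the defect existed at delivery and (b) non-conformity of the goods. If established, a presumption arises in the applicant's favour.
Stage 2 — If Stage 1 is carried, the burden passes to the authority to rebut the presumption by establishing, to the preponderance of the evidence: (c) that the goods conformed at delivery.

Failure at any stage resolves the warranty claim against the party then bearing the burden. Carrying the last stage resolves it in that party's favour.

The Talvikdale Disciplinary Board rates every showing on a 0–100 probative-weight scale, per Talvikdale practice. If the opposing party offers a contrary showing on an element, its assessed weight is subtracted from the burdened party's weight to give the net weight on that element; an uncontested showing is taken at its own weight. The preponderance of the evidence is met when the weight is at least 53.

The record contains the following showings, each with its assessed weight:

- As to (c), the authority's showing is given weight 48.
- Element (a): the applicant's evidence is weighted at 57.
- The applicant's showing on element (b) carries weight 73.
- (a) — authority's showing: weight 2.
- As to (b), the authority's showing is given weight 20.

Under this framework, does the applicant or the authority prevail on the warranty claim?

applicant

Stage 1 (applicant, the preponderance of the evidence, weight is at least 53): (a) net 57−2=55 ≥ 53 — meets; (b) net 73−20=53 ≥ 53 — meets.
  All elements met. The burden passes to the authority.
Stage 2 (authority, the preponderance of the evidence, weight is at least 53): (c) 48 < 53 — fails.
  Not every element is met, so the authority fails to carry Stage 2.
So the applicant prevails.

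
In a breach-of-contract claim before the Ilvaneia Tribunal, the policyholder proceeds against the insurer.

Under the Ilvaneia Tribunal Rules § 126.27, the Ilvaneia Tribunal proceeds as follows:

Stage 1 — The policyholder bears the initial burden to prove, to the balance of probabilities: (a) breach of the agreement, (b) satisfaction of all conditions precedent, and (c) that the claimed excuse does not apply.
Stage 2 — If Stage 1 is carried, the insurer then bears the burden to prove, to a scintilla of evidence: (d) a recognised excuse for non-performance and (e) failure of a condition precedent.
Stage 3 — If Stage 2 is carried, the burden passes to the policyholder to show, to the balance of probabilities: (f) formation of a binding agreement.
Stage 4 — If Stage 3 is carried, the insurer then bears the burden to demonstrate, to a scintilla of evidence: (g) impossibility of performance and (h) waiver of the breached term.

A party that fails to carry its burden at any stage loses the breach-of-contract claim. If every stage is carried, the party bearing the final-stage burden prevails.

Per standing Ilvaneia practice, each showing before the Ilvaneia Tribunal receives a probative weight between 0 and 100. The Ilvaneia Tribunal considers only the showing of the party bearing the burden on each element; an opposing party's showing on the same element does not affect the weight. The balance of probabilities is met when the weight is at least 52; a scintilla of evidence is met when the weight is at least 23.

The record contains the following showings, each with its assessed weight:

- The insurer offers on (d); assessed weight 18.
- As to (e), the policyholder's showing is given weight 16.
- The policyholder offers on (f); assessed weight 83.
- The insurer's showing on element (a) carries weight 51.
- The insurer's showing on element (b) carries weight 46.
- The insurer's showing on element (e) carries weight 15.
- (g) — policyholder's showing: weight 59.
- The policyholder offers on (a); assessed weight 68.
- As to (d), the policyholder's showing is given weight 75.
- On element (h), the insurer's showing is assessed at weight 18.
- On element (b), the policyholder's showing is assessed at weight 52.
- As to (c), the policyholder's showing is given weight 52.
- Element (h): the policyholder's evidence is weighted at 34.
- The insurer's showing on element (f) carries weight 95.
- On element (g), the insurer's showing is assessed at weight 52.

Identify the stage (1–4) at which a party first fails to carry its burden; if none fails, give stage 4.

Stage 1 (policyholder, the balance of probabilities, weight is at least 52): (a) 68 (insurer's 51 disregarded) ≥ 52 — meets; (b) 52 (insurer's 46 disregarded) ≥ 52 — meets; (c) 52 ≥ 52 — meets.
  All elements met. The burden passes to the insurer.
Stage 2 (insurer, a scintilla of evidence, weight is at least 23): (d) 18 (policyholder's 75 disregarded) < 23 — fails; (e) 15 (policyholder's 16 disregarded) < 23 — fails.
  Not every element is met, so the insurer fails to carry Stage 2.
So the policyholder prevails.

stage 2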